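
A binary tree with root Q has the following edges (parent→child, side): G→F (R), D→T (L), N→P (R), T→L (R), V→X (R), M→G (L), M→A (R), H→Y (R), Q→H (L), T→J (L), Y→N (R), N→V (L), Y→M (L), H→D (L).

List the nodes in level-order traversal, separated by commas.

Level-order visits nodes level by level from the root, left to right within each level.
Level 0: Q
Level 1: H
Level 2: D, Y
Level 3: T, M, N
Level 4: J, L, G, A, V, P
Level 5: F, X

Q, H, D, Y, T, M, N, J, L, G, A, V, P, F, X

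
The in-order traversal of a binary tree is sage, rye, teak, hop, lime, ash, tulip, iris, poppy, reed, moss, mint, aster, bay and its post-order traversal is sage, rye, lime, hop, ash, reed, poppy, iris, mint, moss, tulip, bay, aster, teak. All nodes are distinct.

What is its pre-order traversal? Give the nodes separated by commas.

teak, rye, sage, aster, tulip, ash, hop, lime, moss, iris, poppy, reed, mint, bay

The last element of post-order is the root; it splits in-order into left and right subtrees.
Root teak: left subtree has 2 nodes {sage, rye}, right has 11 {hop, lime, ash, tulip, iris, poppy, reed, moss, mint, aster, bay}.
  Root rye: left subtree has 1 node {sage}, right has 0 { }.
  Root aster: left subtree has 9 nodes {hop, lime, ash, tulip, iris, poppy, reed, moss, mint}, right has 1 {bay}.
    Root tulip: left subtree has 3 nodes {hop, lime, ash}, right has 5 {iris, poppy, reed, moss, mint}.
      Root ash: left subtree has 2 nodes {hop, lime}, right has 0 { }.
        Root hop: left subtree has 0 nodes { }, right has 1 {lime}.
      Root moss: left subtree has 3 nodes {iris, poppy, reed}, right has 1 {mint}.
        Root iris: left subtree has 0 nodes { }, right has 2 {poppy, reed}.
          Root poppy: left subtree has 0 nodes { }, right has 1 {reed}.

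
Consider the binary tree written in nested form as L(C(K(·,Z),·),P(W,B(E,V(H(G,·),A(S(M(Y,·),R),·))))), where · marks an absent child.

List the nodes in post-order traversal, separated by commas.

Z, K, C, W, E, G, H, Y, M, R, S, A, V, B, P, L

Post-order visits the left subtree, then the right subtree, then the node.
At L: go left to C.
  At C: go left to K.
    At K: no left child.
    At K: go right to Z.
      Z is a leaf — visit Z.
    Visit K.
  At C: no right child.
  Visit C.
At L: go right to P.
  At P: go left to W.
    W is a leaf — visit W.
  At P: go right to B.
    At B: go left to E.
      E is a leaf — visit E.
    At B: go right to V.
      At V: go left to H.
        At H: go left to G.
          G is a leaf — visit G.
        At H: no right child.
        Visit H.
      At V: go right to A.
        At A: go left to S.
          At S: go left to M.
            At M: go left to Y.
              Y is a leaf — visit Y.
            At M: no right child.
            Visit M.
          At S: go right to R.
            R is a leaf — visit R.
          Visit S.
        At A: no right child.
        Visit A.
      Visit V.
    Visit B.
  Visit P.
Visit L.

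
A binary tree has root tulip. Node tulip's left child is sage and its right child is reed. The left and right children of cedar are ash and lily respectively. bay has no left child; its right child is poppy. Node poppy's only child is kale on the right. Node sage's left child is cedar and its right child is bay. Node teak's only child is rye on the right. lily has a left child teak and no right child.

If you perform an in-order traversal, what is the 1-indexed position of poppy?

8

In-order visits the left subtree, then the node, then the right subtree.
At tulip: go left to sage.
  At sage: go left to cedar.
    At cedar: go left to ash.
      ash is a leaf — visit ash.
    Visit cedar.
    At cedar: go right to lily.
      At lily: go left to teak.
        At teak: no left child.
        Visit teak.
        At teak: go right to rye.
          rye is a leaf — visit rye.
      Visit lily.
      At lily: no right child.
  Visit sage.
  At sage: go right to bay.
    At bay: no left child.
    Visit bay.
    At bay: go right to poppy.
      At poppy: no left child.
      Visit poppy.
      At poppy: go right to kale.
        kale is a leaf — visit kale.
Visit tulip.
At tulip: go right to reed.
  reed is a leaf — visit reed.
Full in-order sequence: ash, cedar, teak, rye, lily, sage, bay, poppy, kale, tulip, reed.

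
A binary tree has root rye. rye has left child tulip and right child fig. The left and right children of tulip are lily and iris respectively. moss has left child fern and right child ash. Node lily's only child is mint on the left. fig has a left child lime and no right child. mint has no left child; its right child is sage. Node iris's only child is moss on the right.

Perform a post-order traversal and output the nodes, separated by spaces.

Post-order visits the left subtree, then the right subtree, then the node.
At rye: go left to tulip.
  At tulip: go left to lily.
    At lily: go left to mint.
      At mint: no left child.
      At mint: go right to sage.
        sage is a leaf — visit sage.
      Visit mint.
    At lily: no right child.
    Visit lily.
  At tulip: go right to iris.
    At iris: no left child.
    At iris: go right to moss.
      At moss: go left to fern.
        fern is a leaf — visit fern.
      At moss: go right to ash.
        ash is a leaf — visit ash.
      Visit moss.
    Visit iris.
  Visit tulip.
At rye: go right to fig.
  At fig: go left to lime.
    lime is a leaf — visit lime.
  At fig: no right child.
  Visit fig.
Visit rye.

sage mint lily fern ash moss iris tulip lime fig rye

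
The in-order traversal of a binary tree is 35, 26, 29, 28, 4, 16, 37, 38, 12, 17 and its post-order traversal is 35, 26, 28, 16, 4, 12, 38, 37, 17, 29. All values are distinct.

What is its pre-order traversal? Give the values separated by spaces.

The last element of post-order is the root; it splits in-order into left and right subtrees.
Root 29: left subtree has 2 nodes {35, 26}, right has 7 {28, 4, 16, 37, 38, 12, 17}.
  Root 26: left subtree has 1 node {35}, right has 0 { }.
  Root 17: left subtree has 6 nodes {28, 4, 16, 37, 38, 12}, right has 0 { }.
    Root 37: left subtree has 3 nodes {28, 4, 16}, right has 2 {38, 12}.
      Root 4: left subtree has 1 node {28}, right has 1 {16}.
      Root 38: left subtree has 0 nodes { }, right has 1 {12}.

29 26 35 17 37 4 28 16 38 12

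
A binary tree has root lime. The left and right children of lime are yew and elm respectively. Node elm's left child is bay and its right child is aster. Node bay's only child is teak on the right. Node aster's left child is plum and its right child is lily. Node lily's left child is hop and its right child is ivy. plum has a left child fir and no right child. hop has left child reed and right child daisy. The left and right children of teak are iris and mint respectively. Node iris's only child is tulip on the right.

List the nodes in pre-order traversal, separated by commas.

Pre-order visits the node, then its left subtree, then its right subtree.
Visit lime.
At lime: go left to yew.
  yew is a leaf — visit yew.
At lime: go right to elm.
  Visit elm.
  At elm: go left to bay.
    Visit bay.
    At bay: no left child.
    At bay: go right to teak.
      Visit teak.
      At teak: go left to iris.
        Visit iris.
        At iris: no left child.
        At iris: go right to tulip.
          tulip is a leaf — visit tulip.
      At teak: go right to mint.
        mint is a leaf — visit mint.
  At elm: go right to aster.
    Visit aster.
    At aster: go left to plum.
      Visit plum.
      At plum: go left to fir.
        fir is a leaf — visit fir.
      At plum: no right child.
    At aster: go right to lily.
      Visit lily.
      At lily: go left to hop.
        Visit hop.
        At hop: go left to reed.
          reed is a leaf — visit reed.
        At hop: go right to daisy.
          daisy is a leaf — visit daisy.
      At lily: go right to ivy.
        ivy is a leaf — visit ivy.

lime, yew, elm, bay, teak, iris, tulip, mint, aster, plum, fir, lily, hop, reed, daisy, ivy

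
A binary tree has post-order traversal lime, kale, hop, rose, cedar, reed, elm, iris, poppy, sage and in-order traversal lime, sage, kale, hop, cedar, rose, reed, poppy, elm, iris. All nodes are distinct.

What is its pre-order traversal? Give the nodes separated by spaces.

The last element of post-order is the root; it splits in-order into left and right subtrees.
Root sage: left subtree has 1 node {lime}, right has 8 {kale, hop, cedar, rose, reed, poppy, elm, iris}.
  Root poppy: left subtree has 5 nodes {kale, hop, cedar, rose, reed}, right has 2 {elm, iris}.
    Root reed: left subtree has 4 nodes {kale, hop, cedar, rose}, right has 0 { }.
      Root cedar: left subtree has 2 nodes {kale, hop}, right has 1 {rose}.
        Root hop: left subtree has 1 node {kale}, right has 0 { }.
    Root iris: left subtree has 1 node {elm}, right has 0 { }.

sage lime poppy reed cedar hop kale rose iris elm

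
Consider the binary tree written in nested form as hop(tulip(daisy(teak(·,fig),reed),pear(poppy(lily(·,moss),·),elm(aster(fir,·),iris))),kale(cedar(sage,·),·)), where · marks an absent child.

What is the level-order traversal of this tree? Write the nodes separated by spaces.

Level-order visits nodes level by level from the root, left to right within each level.
Level 0: hop
Level 1: tulip, kale
Level 2: daisy, pear, cedar
Level 3: teak, reed, poppy, elm, sage
Level 4: fig, lily, aster, iris
Level 5: moss, fir

hop tulip kale daisy pear cedar teak reed poppy elm sage fig lily aster iris moss fir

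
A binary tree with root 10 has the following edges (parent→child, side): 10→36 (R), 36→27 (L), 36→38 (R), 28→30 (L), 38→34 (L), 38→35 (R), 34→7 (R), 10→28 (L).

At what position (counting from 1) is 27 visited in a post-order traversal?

3

Post-order visits the left subtree, then the right subtree, then the node.
At 10: go left to 28.
  At 28: go left to 30.
    30 is a leaf — visit 30.
  At 28: no right child.
  Visit 28.
At 10: go right to 36.
  At 36: go left to 27.
    27 is a leaf — visit 27.
  At 36: go right to 38.
    At 38: go left to 34.
      At 34: no left child.
      At 34: go right to 7.
        7 is a leaf — visit 7.
      Visit 34.
    At 38: go right to 35.
      35 is a leaf — visit 35.
    Visit 38.
  Visit 36.
Visit 10.
Full post-order sequence: 30, 28, 27, 7, 34, 35, 38, 36, 10.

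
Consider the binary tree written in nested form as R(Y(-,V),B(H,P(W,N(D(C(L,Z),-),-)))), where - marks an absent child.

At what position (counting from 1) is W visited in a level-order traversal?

Level-order visits nodes level by level from the root, left to right within each level.
Level 0: R
Level 1: Y, B
Level 2: V, H, P
Level 3: W, N
Level 4: D
Level 5: C
Level 6: L, Z
Full level-order sequence: R, Y, B, V, H, P, W, N, D, C, L, Z.

7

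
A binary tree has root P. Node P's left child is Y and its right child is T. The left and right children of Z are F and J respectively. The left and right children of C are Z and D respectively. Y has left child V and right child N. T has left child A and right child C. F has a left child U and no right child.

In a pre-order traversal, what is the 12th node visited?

Pre-order visits the node, then its left subtree, then its right subtree.
Visit P.
At P: go left to Y.
  Visit Y.
  At Y: go left to V.
    V is a leaf — visit V.
  At Y: go right to N.
    N is a leaf — visit N.
At P: go right to T.
  Visit T.
  At T: go left to A.
    A is a leaf — visit A.
  At T: go right to C.
    Visit C.
    At C: go left to Z.
      Visit Z.
      At Z: go left to F.
        Visit F.
        At F: go left to U.
          U is a leaf — visit U.
        At F: no right child.
      At Z: go right to J.
        J is a leaf — visit J.
    At C: go right to D.
      D is a leaf — visit D.
Full pre-order sequence: P, Y, V, N, T, A, C, Z, F, U, J, D.

D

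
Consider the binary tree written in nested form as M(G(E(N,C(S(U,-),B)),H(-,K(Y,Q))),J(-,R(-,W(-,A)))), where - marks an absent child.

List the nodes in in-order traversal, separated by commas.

In-order visits the left subtree, then the node, then the right subtree.
At M: go left to G.
  At G: go left to E.
    At E: go left to N.
      N is a leaf — visit N.
    Visit E.
    At E: go right to C.
      At C: go left to S.
        At S: go left to U.
          U is a leaf — visit U.
        Visit S.
        At S: no right child.
      Visit C.
      At C: go right to B.
        B is a leaf — visit B.
  Visit G.
  At G: go right to H.
    At H: no left child.
    Visit H.
    At H: go right to K.
      At K: go left to Y.
        Y is a leaf — visit Y.
      Visit K.
      At K: go right to Q.
        Q is a leaf — visit Q.
Visit M.
At M: go right to J.
  At J: no left child.
  Visit J.
  At J: go right to R.
    At R: no left child.
    Visit R.
    At R: go right to W.
      At W: no left child.
      Visit W.
      At W: go right to A.
        A is a leaf — visit A.

N, E, U, S, C, B, G, H, Y, K, Q, M, J, R, W, A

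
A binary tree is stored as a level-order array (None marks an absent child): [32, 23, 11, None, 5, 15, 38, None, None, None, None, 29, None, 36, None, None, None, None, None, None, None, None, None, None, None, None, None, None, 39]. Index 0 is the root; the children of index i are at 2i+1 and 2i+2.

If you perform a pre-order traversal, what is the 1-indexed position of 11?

4

Pre-order visits the node, then its left subtree, then its right subtree.
Visit 32.
At 32: go left to 23.
  Visit 23.
  At 23: no left child.
  At 23: go right to 5.
    5 is a leaf — visit 5.
At 32: go right to 11.
  Visit 11.
  At 11: go left to 15.
    Visit 15.
    At 15: go left to 29.
      29 is a leaf — visit 29.
    At 15: no right child.
  At 11: go right to 38.
    Visit 38.
    At 38: go left to 36.
      Visit 36.
      At 36: no left child.
      At 36: go right to 39.
        39 is a leaf — visit 39.
    At 38: no right child.
Full pre-order sequence: 32, 23, 5, 11, 15, 29, 38, 36, 39.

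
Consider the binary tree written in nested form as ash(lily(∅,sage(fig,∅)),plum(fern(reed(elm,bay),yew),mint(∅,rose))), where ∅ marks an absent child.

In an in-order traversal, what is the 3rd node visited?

sage

In-order visits the left subtree, then the node, then the right subtree.
At ash: go left to lily.
  At lily: no left child.
  Visit lily.
  At lily: go right to sage.
    At sage: go left to fig.
      fig is a leaf — visit fig.
    Visit sage.
    At sage: no right child.
Visit ash.
At ash: go right to plum.
  At plum: go left to fern.
    At fern: go left to reed.
      At reed: go left to elm.
        elm is a leaf — visit elm.
      Visit reed.
      At reed: go right to bay.
        bay is a leaf — visit bay.
    Visit fern.
    At fern: go right to yew.
      yew is a leaf — visit yew.
  Visit plum.
  At plum: go right to mint.
    At mint: no left child.
    Visit mint.
    At mint: go right to rose.
      rose is a leaf — visit rose.
Full in-order sequence: lily, fig, sage, ash, elm, reed, bay, fern, yew, plum, mint, rose.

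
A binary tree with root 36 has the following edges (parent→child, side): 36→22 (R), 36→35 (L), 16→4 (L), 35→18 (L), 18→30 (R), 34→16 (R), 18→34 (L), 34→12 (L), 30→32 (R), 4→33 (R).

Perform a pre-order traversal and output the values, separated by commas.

36, 35, 18, 34, 12, 16, 4, 33, 30, 32, 22

Pre-order visits the node, then its left subtree, then its right subtree.
Visit 36.
At 36: go left to 35.
  Visit 35.
  At 35: go left to 18.
    Visit 18.
    At 18: go left to 34.
      Visit 34.
      At 34: go left to 12.
        12 is a leaf — visit 12.
      At 34: go right to 16.
        Visit 16.
        At 16: go left to 4.
          Visit 4.
          At 4: no left child.
          At 4: go right to 33.
            33 is a leaf — visit 33.
        At 16: no right child.
    At 18: go right to 30.
      Visit 30.
      At 30: no left child.
      At 30: go right to 32.
        32 is a leaf — visit 32.
  At 35: no right child.
At 36: go right to 22.
  22 is a leaf — visit 22.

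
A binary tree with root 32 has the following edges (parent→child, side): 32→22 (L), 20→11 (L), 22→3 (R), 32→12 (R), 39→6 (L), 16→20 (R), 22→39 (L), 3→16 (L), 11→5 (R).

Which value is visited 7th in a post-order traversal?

Post-order visits the left subtree, then the right subtree, then the node.
At 32: go left to 22.
  At 22: go left to 39.
    At 39: go left to 6.
      6 is a leaf — visit 6.
    At 39: no right child.
    Visit 39.
  At 22: go right to 3.
    At 3: go left to 16.
      At 16: no left child.
      At 16: go right to 20.
        At 20: go left to 11.
          At 11: no left child.
          At 11: go right to 5.
            5 is a leaf — visit 5.
          Visit 11.
        At 20: no right child.
        Visit 20.
      Visit 16.
    At 3: no right child.
    Visit 3.
  Visit 22.
At 32: go right to 12.
  12 is a leaf — visit 12.
Visit 32.
Full post-order sequence: 6, 39, 5, 11, 20, 16, 3, 22, 12, 32.

3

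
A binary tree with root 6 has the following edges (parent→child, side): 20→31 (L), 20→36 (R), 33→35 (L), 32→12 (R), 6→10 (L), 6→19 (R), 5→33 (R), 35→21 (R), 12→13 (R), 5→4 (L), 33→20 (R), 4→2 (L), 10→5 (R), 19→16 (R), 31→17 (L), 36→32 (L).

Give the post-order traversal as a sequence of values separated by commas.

2, 4, 21, 35, 17, 31, 13, 12, 32, 36, 20, 33, 5, 10, 16, 19, 6

Post-order visits the left subtree, then the right subtree, then the node.
At 6: go left to 10.
  At 10: no left child.
  At 10: go right to 5.
    At 5: go left to 4.
      At 4: go left to 2.
        2 is a leaf — visit 2.
      At 4: no right child.
      Visit 4.
    At 5: go right to 33.
      At 33: go left to 35.
        At 35: no left child.
        At 35: go right to 21.
          21 is a leaf — visit 21.
        Visit 35.
      At 33: go right to 20.
        At 20: go left to 31.
          At 31: go left to 17.
            17 is a leaf — visit 17.
          At 31: no right child.
          Visit 31.
        At 20: go right to 36.
          At 36: go left to 32.
            At 32: no left child.
            At 32: go right to 12.
              At 12: no left child.
              At 12: go right to 13.
                13 is a leaf — visit 13.
              Visit 12.
            Visit 32.
          At 36: no right child.
          Visit 36.
        Visit 20.
      Visit 33.
    Visit 5.
  Visit 10.
At 6: go right to 19.
  At 19: no left child.
  At 19: go right to 16.
    16 is a leaf — visit 16.
  Visit 19.
Visit 6.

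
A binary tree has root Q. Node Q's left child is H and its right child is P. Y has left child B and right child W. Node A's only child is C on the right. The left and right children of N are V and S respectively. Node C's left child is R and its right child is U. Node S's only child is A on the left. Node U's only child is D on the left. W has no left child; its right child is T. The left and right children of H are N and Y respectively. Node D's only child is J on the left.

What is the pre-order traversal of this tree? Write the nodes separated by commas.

Pre-order visits the node, then its left subtree, then its right subtree.
Visit Q.
At Q: go left to H.
  Visit H.
  At H: go left to N.
    Visit N.
    At N: go left to V.
      V is a leaf — visit V.
    At N: go right to S.
      Visit S.
      At S: go left to A.
        Visit A.
        At A: no left child.
        At A: go right to C.
          Visit C.
          At C: go left to R.
            R is a leaf — visit R.
          At C: go right to U.
            Visit U.
            At U: go left to D.
              Visit D.
              At D: go left to J.
                J is a leaf — visit J.
              At D: no right child.
            At U: no right child.
      At S: no right child.
  At H: go right to Y.
    Visit Y.
    At Y: go left to B.
      B is a leaf — visit B.
    At Y: go right to W.
      Visit W.
      At W: no left child.
      At W: go right to T.
        T is a leaf — visit T.
At Q: go right to P.
  P is a leaf — visit P.

Q, H, N, V, S, A, C, R, U, D, J, Y, B, W, T, P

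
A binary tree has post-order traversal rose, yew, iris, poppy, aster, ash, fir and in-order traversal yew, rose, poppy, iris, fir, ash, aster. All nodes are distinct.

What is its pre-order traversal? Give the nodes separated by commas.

The last element of post-order is the root; it splits in-order into left and right subtrees.
Root fir: left subtree has 4 nodes {yew, rose, poppy, iris}, right has 2 {ash, aster}.
  Root poppy: left subtree has 2 nodes {yew, rose}, right has 1 {iris}.
    Root yew: left subtree has 0 nodes { }, right has 1 {rose}.
  Root ash: left subtree has 0 nodes { }, right has 1 {aster}.

fir, poppy, yew, rose, iris, ash, aster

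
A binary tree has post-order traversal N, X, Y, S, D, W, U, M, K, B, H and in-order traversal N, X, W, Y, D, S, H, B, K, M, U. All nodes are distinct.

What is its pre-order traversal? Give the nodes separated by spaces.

H W X N D Y S B K M U

The last element of post-order is the root; it splits in-order into left and right subtrees.
Root H: left subtree has 6 nodes {N, X, W, Y, D, S}, right has 4 {B, K, M, U}.
  Root W: left subtree has 2 nodes {N, X}, right has 3 {Y, D, S}.
    Root X: left subtree has 1 node {N}, right has 0 { }.
    Root D: left subtree has 1 node {Y}, right has 1 {S}.
  Root B: left subtree has 0 nodes { }, right has 3 {K, M, U}.
    Root K: left subtree has 0 nodes { }, right has 2 {M, U}.
      Root M: left subtree has 0 nodes { }, right has 1 {U}.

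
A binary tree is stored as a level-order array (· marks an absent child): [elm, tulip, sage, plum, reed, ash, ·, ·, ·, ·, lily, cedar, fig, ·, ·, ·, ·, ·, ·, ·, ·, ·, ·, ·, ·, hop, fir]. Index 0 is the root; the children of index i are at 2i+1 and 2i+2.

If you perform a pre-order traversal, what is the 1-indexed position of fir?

Pre-order visits the node, then its left subtree, then its right subtree.
Visit elm.
At elm: go left to tulip.
  Visit tulip.
  At tulip: go left to plum.
    plum is a leaf — visit plum.
  At tulip: go right to reed.
    Visit reed.
    At reed: no left child.
    At reed: go right to lily.
      lily is a leaf — visit lily.
At elm: go right to sage.
  Visit sage.
  At sage: go left to ash.
    Visit ash.
    At ash: go left to cedar.
      cedar is a leaf — visit cedar.
    At ash: go right to fig.
      Visit fig.
      At fig: go left to hop.
        hop is a leaf — visit hop.
      At fig: go right to fir.
        fir is a leaf — visit fir.
  At sage: no right child.
Full pre-order sequence: elm, tulip, plum, reed, lily, sage, ash, cedar, fig, hop, fir.

11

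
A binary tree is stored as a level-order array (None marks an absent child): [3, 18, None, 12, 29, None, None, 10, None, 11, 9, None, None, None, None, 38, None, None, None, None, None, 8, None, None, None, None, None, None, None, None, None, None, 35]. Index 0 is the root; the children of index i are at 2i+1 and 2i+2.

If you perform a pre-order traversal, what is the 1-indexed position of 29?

Pre-order visits the node, then its left subtree, then its right subtree.
Visit 3.
At 3: go left to 18.
  Visit 18.
  At 18: go left to 12.
    Visit 12.
    At 12: go left to 10.
      Visit 10.
      At 10: go left to 38.
        Visit 38.
        At 38: no left child.
        At 38: go right to 35.
          35 is a leaf — visit 35.
      At 10: no right child.
    At 12: no right child.
  At 18: go right to 29.
    Visit 29.
    At 29: go left to 11.
      11 is a leaf — visit 11.
    At 29: go right to 9.
      Visit 9.
      At 9: go left to 8.
        8 is a leaf — visit 8.
      At 9: no right child.
At 3: no right child.
Full pre-order sequence: 3, 18, 12, 10, 38, 35, 29, 11, 9, 8.

7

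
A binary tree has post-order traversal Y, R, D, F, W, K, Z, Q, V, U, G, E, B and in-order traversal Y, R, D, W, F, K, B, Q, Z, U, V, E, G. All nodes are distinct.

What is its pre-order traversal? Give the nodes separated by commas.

B, K, W, D, R, Y, F, E, U, Q, Z, V, G

The last element of post-order is the root; it splits in-order into left and right subtrees.
Root B: left subtree has 6 nodes {Y, R, D, W, F, K}, right has 6 {Q, Z, U, V, E, G}.
  Root K: left subtree has 5 nodes {Y, R, D, W, F}, right has 0 { }.
    Root W: left subtree has 3 nodes {Y, R, D}, right has 1 {F}.
      Root D: left subtree has 2 nodes {Y, R}, right has 0 { }.
        Root R: left subtree has 1 node {Y}, right has 0 { }.
  Root E: left subtree has 4 nodes {Q, Z, U, V}, right has 1 {G}.
    Root U: left subtree has 2 nodes {Q, Z}, right has 1 {V}.
      Root Q: left subtree has 0 nodes { }, right has 1 {Z}.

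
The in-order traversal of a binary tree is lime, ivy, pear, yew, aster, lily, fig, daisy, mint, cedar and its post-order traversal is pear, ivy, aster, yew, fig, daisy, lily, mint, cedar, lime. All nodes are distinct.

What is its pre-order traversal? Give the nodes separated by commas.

lime, cedar, mint, lily, yew, ivy, pear, aster, daisy, fig

The last element of post-order is the root; it splits in-order into left and right subtrees.
Root lime: left subtree has 0 nodes { }, right has 9 {ivy, pear, yew, aster, lily, fig, daisy, mint, cedar}.
  Root cedar: left subtree has 8 nodes {ivy, pear, yew, aster, lily, fig, daisy, mint}, right has 0 { }.
    Root mint: left subtree has 7 nodes {ivy, pear, yew, aster, lily, fig, daisy}, right has 0 { }.
      Root lily: left subtree has 4 nodes {ivy, pear, yew, aster}, right has 2 {fig, daisy}.
        Root yew: left subtree has 2 nodes {ivy, pear}, right has 1 {aster}.
          Root ivy: left subtree has 0 nodes { }, right has 1 {pear}.
        Root daisy: left subtree has 1 node {fig}, right has 0 { }.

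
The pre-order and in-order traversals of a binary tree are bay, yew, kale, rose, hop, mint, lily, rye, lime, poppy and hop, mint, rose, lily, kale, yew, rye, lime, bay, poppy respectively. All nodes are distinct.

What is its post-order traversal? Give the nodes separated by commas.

The first element of pre-order is the root; it splits in-order into left and right subtrees.
Root bay: left subtree has 8 nodes {hop, mint, rose, lily, kale, yew, rye, lime}, right has 1 {poppy}.
  Root yew: left subtree has 5 nodes {hop, mint, rose, lily, kale}, right has 2 {rye, lime}.
    Root kale: left subtree has 4 nodes {hop, mint, rose, lily}, right has 0 { }.
      Root rose: left subtree has 2 nodes {hop, mint}, right has 1 {lily}.
        Root hop: left subtree has 0 nodes { }, right has 1 {mint}.
    Root rye: left subtree has 0 nodes { }, right has 1 {lime}.

mint, hop, lily, rose, kale, lime, rye, yew, poppy, bay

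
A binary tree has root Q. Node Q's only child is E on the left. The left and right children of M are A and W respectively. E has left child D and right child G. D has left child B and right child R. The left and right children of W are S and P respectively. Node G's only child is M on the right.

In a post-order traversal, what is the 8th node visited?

Post-order visits the left subtree, then the right subtree, then the node.
At Q: go left to E.
  At E: go left to D.
    At D: go left to B.
      B is a leaf — visit B.
    At D: go right to R.
      R is a leaf — visit R.
    Visit D.
  At E: go right to G.
    At G: no left child.
    At G: go right to M.
      At M: go left to A.
        A is a leaf — visit A.
      At M: go right to W.
        At W: go left to S.
          S is a leaf — visit S.
        At W: go right to P.
          P is a leaf — visit P.
        Visit W.
      Visit M.
    Visit G.
  Visit E.
At Q: no right child.
Visit Q.
Full post-order sequence: B, R, D, A, S, P, W, M, G, E, Q.

M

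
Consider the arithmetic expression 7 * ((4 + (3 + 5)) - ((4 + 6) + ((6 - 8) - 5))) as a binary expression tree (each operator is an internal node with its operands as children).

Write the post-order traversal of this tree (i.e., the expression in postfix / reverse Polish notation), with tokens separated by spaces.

Post-order on an expression tree gives postfix notation: for each operator, emit left operand, right operand, then the operator.

7 4 3 5 + + 4 6 + 6 8 - 5 - + - *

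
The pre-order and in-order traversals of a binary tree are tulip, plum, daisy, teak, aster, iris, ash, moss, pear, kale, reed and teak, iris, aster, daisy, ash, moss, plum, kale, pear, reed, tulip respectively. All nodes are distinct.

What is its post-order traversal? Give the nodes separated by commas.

iris, aster, teak, moss, ash, daisy, kale, reed, pear, plum, tulip

The first element of pre-order is the root; it splits in-order into left and right subtrees.
Root tulip: left subtree has 10 nodes {teak, iris, aster, daisy, ash, moss, plum, kale, pear, reed}, right has 0 { }.
  Root plum: left subtree has 6 nodes {teak, iris, aster, daisy, ash, moss}, right has 3 {kale, pear, reed}.
    Root daisy: left subtree has 3 nodes {teak, iris, aster}, right has 2 {ash, moss}.
      Root teak: left subtree has 0 nodes { }, right has 2 {iris, aster}.
        Root aster: left subtree has 1 node {iris}, right has 0 { }.
      Root ash: left subtree has 0 nodes { }, right has 1 {moss}.
    Root pear: left subtree has 1 node {kale}, right has 1 {reed}.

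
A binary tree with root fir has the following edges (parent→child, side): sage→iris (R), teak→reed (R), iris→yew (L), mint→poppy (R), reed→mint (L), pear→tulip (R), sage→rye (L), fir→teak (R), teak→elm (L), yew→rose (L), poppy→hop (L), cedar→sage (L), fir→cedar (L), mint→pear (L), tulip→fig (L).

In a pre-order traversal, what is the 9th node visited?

Pre-order visits the node, then its left subtree, then its right subtree.
Visit fir.
At fir: go left to cedar.
  Visit cedar.
  At cedar: go left to sage.
    Visit sage.
    At sage: go left to rye.
      rye is a leaf — visit rye.
    At sage: go right to iris.
      Visit iris.
      At iris: go left to yew.
        Visit yew.
        At yew: go left to rose.
          rose is a leaf — visit rose.
        At yew: no right child.
      At iris: no right child.
  At cedar: no right child.
At fir: go right to teak.
  Visit teak.
  At teak: go left to elm.
    elm is a leaf — visit elm.
  At teak: go right to reed.
    Visit reed.
    At reed: go left to mint.
      Visit mint.
      At mint: go left to pear.
        Visit pear.
        At pear: no left child.
        At pear: go right to tulip.
          Visit tulip.
          At tulip: go left to fig.
            fig is a leaf — visit fig.
          At tulip: no right child.
      At mint: go right to poppy.
        Visit poppy.
        At poppy: go left to hop.
          hop is a leaf — visit hop.
        At poppy: no right child.
    At reed: no right child.
Full pre-order sequence: fir, cedar, sage, rye, iris, yew, rose, teak, elm, reed, mint, pear, tulip, fig, poppy, hop.

elm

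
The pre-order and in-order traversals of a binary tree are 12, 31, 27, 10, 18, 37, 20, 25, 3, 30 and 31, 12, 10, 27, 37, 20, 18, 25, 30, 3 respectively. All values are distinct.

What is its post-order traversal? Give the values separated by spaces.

The first element of pre-order is the root; it splits in-order into left and right subtrees.
Root 12: left subtree has 1 node {31}, right has 8 {10, 27, 37, 20, 18, 25, 30, 3}.
  Root 27: left subtree has 1 node {10}, right has 6 {37, 20, 18, 25, 30, 3}.
    Root 18: left subtree has 2 nodes {37, 20}, right has 3 {25, 30, 3}.
      Root 37: left subtree has 0 nodes { }, right has 1 {20}.
      Root 25: left subtree has 0 nodes { }, right has 2 {30, 3}.
        Root 3: left subtree has 1 node {30}, right has 0 { }.

31 10 20 37 30 3 25 18 27 12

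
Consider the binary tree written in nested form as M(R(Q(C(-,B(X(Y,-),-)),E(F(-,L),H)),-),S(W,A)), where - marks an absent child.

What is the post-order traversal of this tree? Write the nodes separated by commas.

Y, X, B, C, L, F, H, E, Q, R, W, A, S, M

Post-order visits the left subtree, then the right subtree, then the node.
At M: go left to R.
  At R: go left to Q.
    At Q: go left to C.
      At C: no left child.
      At C: go right to B.
        At B: go left to X.
          At X: go left to Y.
            Y is a leaf — visit Y.
          At X: no right child.
          Visit X.
        At B: no right child.
        Visit B.
      Visit C.
    At Q: go right to E.
      At E: go left to F.
        At F: no left child.
        At F: go right to L.
          L is a leaf — visit L.
        Visit F.
      At E: go right to H.
        H is a leaf — visit H.
      Visit E.
    Visit Q.
  At R: no right child.
  Visit R.
At M: go right to S.
  At S: go left to W.
    W is a leaf — visit W.
  At S: go right to A.
    A is a leaf — visit A.
  Visit S.
Visit M.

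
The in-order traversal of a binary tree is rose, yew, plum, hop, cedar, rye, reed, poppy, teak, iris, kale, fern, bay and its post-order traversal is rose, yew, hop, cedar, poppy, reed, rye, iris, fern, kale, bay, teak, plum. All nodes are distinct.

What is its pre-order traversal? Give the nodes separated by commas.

plum, yew, rose, teak, rye, cedar, hop, reed, poppy, bay, kale, iris, fern

The last element of post-order is the root; it splits in-order into left and right subtrees.
Root plum: left subtree has 2 nodes {rose, yew}, right has 10 {hop, cedar, rye, reed, poppy, teak, iris, kale, fern, bay}.
  Root yew: left subtree has 1 node {rose}, right has 0 { }.
  Root teak: left subtree has 5 nodes {hop, cedar, rye, reed, poppy}, right has 4 {iris, kale, fern, bay}.
    Root rye: left subtree has 2 nodes {hop, cedar}, right has 2 {reed, poppy}.
      Root cedar: left subtree has 1 node {hop}, right has 0 { }.
      Root reed: left subtree has 0 nodes { }, right has 1 {poppy}.
    Root bay: left subtree has 3 nodes {iris, kale, fern}, right has 0 { }.
      Root kale: left subtree has 1 node {iris}, right has 1 {fern}.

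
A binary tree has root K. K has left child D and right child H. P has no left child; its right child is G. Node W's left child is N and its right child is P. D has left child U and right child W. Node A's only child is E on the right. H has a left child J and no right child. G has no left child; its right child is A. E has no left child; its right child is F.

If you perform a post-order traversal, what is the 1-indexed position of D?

Post-order visits the left subtree, then the right subtree, then the node.
At K: go left to D.
  At D: go left to U.
    U is a leaf — visit U.
  At D: go right to W.
    At W: go left to N.
      N is a leaf — visit N.
    At W: go right to P.
      At P: no left child.
      At P: go right to G.
        At G: no left child.
        At G: go right to A.
          At A: no left child.
          At A: go right to E.
            At E: no left child.
            At E: go right to F.
              F is a leaf — visit F.
            Visit E.
          Visit A.
        Visit G.
      Visit P.
    Visit W.
  Visit D.
At K: go right to H.
  At H: go left to J.
    J is a leaf — visit J.
  At H: no right child.
  Visit H.
Visit K.
Full post-order sequence: U, N, F, E, A, G, P, W, D, J, H, K.

9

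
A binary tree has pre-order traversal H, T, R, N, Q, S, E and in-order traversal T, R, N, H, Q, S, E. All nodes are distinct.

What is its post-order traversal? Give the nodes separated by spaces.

N R T E S Q H

The first element of pre-order is the root; it splits in-order into left and right subtrees.
Root H: left subtree has 3 nodes {T, R, N}, right has 3 {Q, S, E}.
  Root T: left subtree has 0 nodes { }, right has 2 {R, N}.
    Root R: left subtree has 0 nodes { }, right has 1 {N}.
  Root Q: left subtree has 0 nodes { }, right has 2 {S, E}.
    Root S: left subtree has 0 nodes { }, right has 1 {E}.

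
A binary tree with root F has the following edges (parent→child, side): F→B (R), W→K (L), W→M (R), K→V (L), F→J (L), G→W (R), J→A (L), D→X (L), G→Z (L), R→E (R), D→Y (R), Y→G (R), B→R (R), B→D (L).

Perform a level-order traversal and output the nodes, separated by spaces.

F J B A D R X Y E G Z W K M V

Level-order visits nodes level by level from the root, left to right within each level.
Level 0: F
Level 1: J, B
Level 2: A, D, R
Level 3: X, Y, E
Level 4: G
Level 5: Z, W
Level 6: K, M
Level 7: V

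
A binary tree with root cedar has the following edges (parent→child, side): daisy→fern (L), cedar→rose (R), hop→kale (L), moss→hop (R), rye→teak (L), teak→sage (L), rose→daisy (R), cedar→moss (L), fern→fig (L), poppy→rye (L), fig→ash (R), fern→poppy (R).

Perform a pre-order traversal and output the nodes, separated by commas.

Pre-order visits the node, then its left subtree, then its right subtree.
Visit cedar.
At cedar: go left to moss.
  Visit moss.
  At moss: no left child.
  At moss: go right to hop.
    Visit hop.
    At hop: go left to kale.
      kale is a leaf — visit kale.
    At hop: no right child.
At cedar: go right to rose.
  Visit rose.
  At rose: no left child.
  At rose: go right to daisy.
    Visit daisy.
    At daisy: go left to fern.
      Visit fern.
      At fern: go left to fig.
        Visit fig.
        At fig: no left child.
        At fig: go right to ash.
          ash is a leaf — visit ash.
      At fern: go right to poppy.
        Visit poppy.
        At poppy: go left to rye.
          Visit rye.
          At rye: go left to teak.
            Visit teak.
            At teak: go left to sage.
              sage is a leaf — visit sage.
            At teak: no right child.
          At rye: no right child.
        At poppy: no right child.
    At daisy: no right child.

cedar, moss, hop, kale, rose, daisy, fern, fig, ash, poppy, rye, teak, sage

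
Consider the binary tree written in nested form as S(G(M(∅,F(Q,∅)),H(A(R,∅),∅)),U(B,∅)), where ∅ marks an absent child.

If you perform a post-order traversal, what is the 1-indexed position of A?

5

Post-order visits the left subtree, then the right subtree, then the node.
At S: go left to G.
  At G: go left to M.
    At M: no left child.
    At M: go right to F.
      At F: go left to Q.
        Q is a leaf — visit Q.
      At F: no right child.
      Visit F.
    Visit M.
  At G: go right to H.
    At H: go left to A.
      At A: go left to R.
        R is a leaf — visit R.
      At A: no right child.
      Visit A.
    At H: no right child.
    Visit H.
  Visit G.
At S: go right to U.
  At U: go left to B.
    B is a leaf — visit B.
  At U: no right child.
  Visit U.
Visit S.
Full post-order sequence: Q, F, M, R, A, H, G, B, U, S.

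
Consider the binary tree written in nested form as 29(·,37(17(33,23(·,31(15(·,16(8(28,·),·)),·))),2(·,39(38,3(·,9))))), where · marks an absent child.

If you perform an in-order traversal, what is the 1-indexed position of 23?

4

In-order visits the left subtree, then the node, then the right subtree.
At 29: no left child.
Visit 29.
At 29: go right to 37.
  At 37: go left to 17.
    At 17: go left to 33.
      33 is a leaf — visit 33.
    Visit 17.
    At 17: go right to 23.
      At 23: no left child.
      Visit 23.
      At 23: go right to 31.
        At 31: go left to 15.
          At 15: no left child.
          Visit 15.
          At 15: go right to 16.
            At 16: go left to 8.
              At 8: go left to 28.
                28 is a leaf — visit 28.
              Visit 8.
              At 8: no right child.
            Visit 16.
            At 16: no right child.
        Visit 31.
        At 31: no right child.
  Visit 37.
  At 37: go right to 2.
    At 2: no left child.
    Visit 2.
    At 2: go right to 39.
      At 39: go left to 38.
        38 is a leaf — visit 38.
      Visit 39.
      At 39: go right to 3.
        At 3: no left child.
        Visit 3.
        At 3: go right to 9.
          9 is a leaf — visit 9.
Full in-order sequence: 29, 33, 17, 23, 15, 28, 8, 16, 31, 37, 2, 38, 39, 3, 9.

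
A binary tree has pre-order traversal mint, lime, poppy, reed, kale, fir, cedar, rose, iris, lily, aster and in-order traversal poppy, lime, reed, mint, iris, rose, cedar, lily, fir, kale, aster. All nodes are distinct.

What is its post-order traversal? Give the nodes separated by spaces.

poppy reed lime iris rose lily cedar fir aster kale mint

The first element of pre-order is the root; it splits in-order into left and right subtrees.
Root mint: left subtree has 3 nodes {poppy, lime, reed}, right has 7 {iris, rose, cedar, lily, fir, kale, aster}.
  Root lime: left subtree has 1 node {poppy}, right has 1 {reed}.
  Root kale: left subtree has 5 nodes {iris, rose, cedar, lily, fir}, right has 1 {aster}.
    Root fir: left subtree has 4 nodes {iris, rose, cedar, lily}, right has 0 { }.
      Root cedar: left subtree has 2 nodes {iris, rose}, right has 1 {lily}.
        Root rose: left subtree has 1 node {iris}, right has 0 { }.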